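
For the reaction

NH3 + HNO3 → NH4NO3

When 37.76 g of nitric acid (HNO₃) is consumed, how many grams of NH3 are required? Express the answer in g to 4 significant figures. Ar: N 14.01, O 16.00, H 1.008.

10.21 g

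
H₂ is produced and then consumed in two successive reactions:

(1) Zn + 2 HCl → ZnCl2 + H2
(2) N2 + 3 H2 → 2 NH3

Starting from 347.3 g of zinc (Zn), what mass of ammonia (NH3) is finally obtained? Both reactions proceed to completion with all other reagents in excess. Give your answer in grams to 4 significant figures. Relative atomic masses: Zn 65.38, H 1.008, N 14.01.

M(Zn) = 65.38 g/mol.
M(NH3) = 14.01 + 3(1.008) = 17.034 g/mol.
n(Zn) = 347.30 / 65.38 = 5.3120 mol.
Step 1 gives a 1:1 ratio of Zn to H2, so n(H2) = 5.3120 mol.
In step 2 the H2:NH3 ratio is 3:2, so n(NH3) = 3.5413 mol.
Mass of NH3 = 3.5413 × 17.034 = 60.323 g.

60.32 g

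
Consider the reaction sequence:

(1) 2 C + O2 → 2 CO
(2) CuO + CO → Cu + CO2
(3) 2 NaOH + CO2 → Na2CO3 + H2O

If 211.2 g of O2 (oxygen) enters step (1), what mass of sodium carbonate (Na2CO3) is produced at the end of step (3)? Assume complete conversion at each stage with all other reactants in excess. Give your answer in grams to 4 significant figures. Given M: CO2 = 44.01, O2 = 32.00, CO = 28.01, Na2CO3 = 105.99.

1399 g

n(O2) = 211.2 / 32.00 = 6.6000 mol.
Reaction (1): O2→CO ratio 1:2 ⇒ n(CO) = 13.200 mol.
Reaction (2): CO→CO2 ratio 1:1 ⇒ n(CO2) = 13.200 mol.
Reaction (3): CO2→Na2CO3 ratio 1:1 ⇒ n(Na2CO3) = 13.200 mol.
Mass of Na2CO3 = 13.200 × 105.99 = 1399.1 g.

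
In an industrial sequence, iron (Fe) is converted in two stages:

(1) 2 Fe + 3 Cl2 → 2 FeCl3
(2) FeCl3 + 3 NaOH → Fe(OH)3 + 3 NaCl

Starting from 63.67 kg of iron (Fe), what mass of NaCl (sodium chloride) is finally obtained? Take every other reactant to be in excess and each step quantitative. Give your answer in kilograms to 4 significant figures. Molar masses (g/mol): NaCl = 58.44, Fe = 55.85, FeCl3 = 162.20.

63.67 kg = 63670 g.
n(Fe) = 63670 / 55.85 = 1140.0 mol.
Step 1 gives a 2:2 ratio of Fe to FeCl3, so n(FeCl3) = 1140.0 mol.
In step 2 the FeCl3:NaCl ratio is 1:3, so n(NaCl) = 3420.1 mol.
Mass of NaCl = 3420.1 × 58.44 = 199870 g = 199.9 kg.

199.9 kg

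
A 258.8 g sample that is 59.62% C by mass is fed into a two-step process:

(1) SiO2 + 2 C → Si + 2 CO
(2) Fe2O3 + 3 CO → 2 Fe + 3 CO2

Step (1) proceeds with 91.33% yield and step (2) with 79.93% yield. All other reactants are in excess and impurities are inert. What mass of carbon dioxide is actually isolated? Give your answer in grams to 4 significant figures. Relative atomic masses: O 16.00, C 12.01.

412.8 g

Pure C = 258.8 × 0.5962 = 154.30 g.
M(C) = 12.01 g/mol.
M(CO2) = 12.01 + 2(16.00) = 44.01 g/mol.
n(C) = 154.30 / 12.01 = 12.847 mol.
Step 1 (C:CO = 2:2): theoretical n(CO) = 12.847 mol; at 91.33% yield, n(CO) = 11.733 mol.
Step 2 (CO:CO2 = 3:3): theoretical n(CO2) = 11.733 mol, so theoretical mass = 11.733 × 44.01 = 516.39 g.
At 79.93% yield, actual mass of CO2 = 516.39 × 0.7993 = 412.75 g.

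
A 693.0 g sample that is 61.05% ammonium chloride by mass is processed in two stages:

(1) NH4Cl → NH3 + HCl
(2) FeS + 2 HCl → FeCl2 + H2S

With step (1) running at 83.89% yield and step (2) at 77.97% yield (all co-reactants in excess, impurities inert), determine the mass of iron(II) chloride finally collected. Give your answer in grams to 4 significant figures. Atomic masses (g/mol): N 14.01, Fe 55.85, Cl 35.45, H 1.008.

Pure NH4Cl = 693.0 × 0.6105 = 423.08 g.
M(NH4Cl) = 14.01 + 4(1.008) + 35.45 = 53.492 g/mol.
M(FeCl2) = 55.85 + 2(35.45) = 126.75 g/mol.
n(NH4Cl) = 423.08 / 53.492 = 7.9092 mol.
Step 1 (NH4Cl:HCl = 1:1): theoretical n(HCl) = 7.9092 mol; at 83.89% yield, n(HCl) = 6.6350 mol.
Step 2 (HCl:FeCl2 = 2:1): theoretical n(FeCl2) = 3.3175 mol, so theoretical mass = 3.3175 × 126.75 = 420.49 g.
At 77.97% yield, actual mass of FeCl2 = 420.49 × 0.7797 = 327.86 g.

327.9 g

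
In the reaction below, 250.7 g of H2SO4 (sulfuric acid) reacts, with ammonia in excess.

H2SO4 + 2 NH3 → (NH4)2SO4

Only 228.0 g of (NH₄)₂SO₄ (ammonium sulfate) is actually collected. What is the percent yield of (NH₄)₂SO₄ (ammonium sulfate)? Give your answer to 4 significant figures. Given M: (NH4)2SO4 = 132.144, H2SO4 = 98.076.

67.50 %

n(H2SO4) = 250.70 g / 98.076 g/mol = 2.5562 mol.
From the equation the H2SO4:(NH4)2SO4 mole ratio is 1:1, so n((NH4)2SO4) = 2.5562 × 1/1 = 2.5562 mol.
Mass of (NH4)2SO4 = 2.5562 mol × 132.144 g/mol = 337.78 g.
This is the theoretical yield. Percent yield = 228.0 g / 337.78 g × 100% = 67.499%.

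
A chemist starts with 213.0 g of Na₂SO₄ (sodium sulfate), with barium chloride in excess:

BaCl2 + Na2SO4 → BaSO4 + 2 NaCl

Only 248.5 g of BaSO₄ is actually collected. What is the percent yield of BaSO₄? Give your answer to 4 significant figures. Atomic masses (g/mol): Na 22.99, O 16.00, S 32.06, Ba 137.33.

M(Na2SO4) = 2(22.99) + 32.06 + 4(16.00) = 142.04 g/mol.
M(BaSO4) = 137.33 + 32.06 + 4(16.00) = 233.39 g/mol.
n(Na2SO4) = 213.00 g / 142.04 g/mol = 1.4996 mol.
From the equation the Na2SO4:BaSO4 mole ratio is 1:1, so n(BaSO4) = 1.4996 × 1/1 = 1.4996 mol.
Mass of BaSO4 = 1.4996 mol × 233.39 g/mol = 349.99 g.
This is the theoretical yield. Percent yield = 248.5 g / 349.99 g × 100% = 71.003%.

71.00 %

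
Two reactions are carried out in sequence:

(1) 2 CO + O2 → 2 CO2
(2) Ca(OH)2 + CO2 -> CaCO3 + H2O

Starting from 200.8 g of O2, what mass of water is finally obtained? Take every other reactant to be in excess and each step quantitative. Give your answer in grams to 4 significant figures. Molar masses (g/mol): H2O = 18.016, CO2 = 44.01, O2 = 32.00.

226.1 g

n(O2) = 200.80 / 32.00 = 6.2750 mol.
Step 1 gives a 1:2 ratio of O2 to CO2, so n(CO2) = 12.550 mol.
In step 2 the CO2:H2O ratio is 1:1, so n(H2O) = 12.550 mol.
Mass of H2O = 12.550 × 18.016 = 226.10 g.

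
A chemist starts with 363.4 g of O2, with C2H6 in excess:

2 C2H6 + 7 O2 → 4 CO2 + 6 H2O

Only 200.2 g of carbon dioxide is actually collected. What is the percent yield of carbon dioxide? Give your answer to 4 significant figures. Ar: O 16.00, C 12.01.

70.10 %

M(O2) = 2(16.00) = 32.00 g/mol.
M(CO2) = 12.01 + 2(16.00) = 44.01 g/mol.
n(O2) = 363.40 g / 32.00 g/mol = 11.356 mol.
From the equation the O2:CO2 mole ratio is 7:4, so n(CO2) = 11.356 × 4/7 = 6.4893 mol.
Mass of CO2 = 6.4893 mol × 44.01 g/mol = 285.59 g.
This is the theoretical yield. Percent yield = 200.2 g / 285.59 g × 100% = 70.100%.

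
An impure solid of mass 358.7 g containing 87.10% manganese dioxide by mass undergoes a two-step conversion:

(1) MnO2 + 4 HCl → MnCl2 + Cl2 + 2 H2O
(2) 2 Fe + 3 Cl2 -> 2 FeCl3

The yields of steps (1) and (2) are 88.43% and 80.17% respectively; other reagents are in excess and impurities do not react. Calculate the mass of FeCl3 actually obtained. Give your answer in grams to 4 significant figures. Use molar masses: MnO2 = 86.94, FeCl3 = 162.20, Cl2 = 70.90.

275.5 g

Pure MnO2 = 358.7 × 0.8710 = 312.43 g.
n(MnO2) = 312.43 / 86.94 = 3.5936 mol.
Step 1 (MnO2:Cl2 = 1:1): theoretical n(Cl2) = 3.5936 mol; at 88.43% yield, n(Cl2) = 3.1778 mol.
Step 2 (Cl2:FeCl3 = 3:2): theoretical n(FeCl3) = 2.1185 mol, so theoretical mass = 2.1185 × 162.20 = 343.63 g.
At 80.17% yield, actual mass of FeCl3 = 343.63 × 0.8017 = 275.49 g.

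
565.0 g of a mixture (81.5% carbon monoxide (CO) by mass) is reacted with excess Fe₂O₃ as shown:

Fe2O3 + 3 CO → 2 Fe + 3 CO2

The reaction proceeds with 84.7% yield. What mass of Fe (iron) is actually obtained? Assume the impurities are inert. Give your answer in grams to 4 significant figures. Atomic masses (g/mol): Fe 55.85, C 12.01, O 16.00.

518.5 g

Pure CO available = 565.0 g × 0.815 = 460.48 g.
M(CO) = 12.01 + 16.00 = 28.01 g/mol.
M(Fe) = 55.85 g/mol.
n(CO) = 460.48 g / 28.01 g/mol = 16.440 mol.
From the equation the CO:Fe mole ratio is 3:2, so n(Fe) = 16.440 × 2/3 = 10.960 mol.
Mass of Fe = 10.960 mol × 55.85 g/mol = 612.10 g.
Actual mass collected = 612.10 g × 0.847 = 518.45 g.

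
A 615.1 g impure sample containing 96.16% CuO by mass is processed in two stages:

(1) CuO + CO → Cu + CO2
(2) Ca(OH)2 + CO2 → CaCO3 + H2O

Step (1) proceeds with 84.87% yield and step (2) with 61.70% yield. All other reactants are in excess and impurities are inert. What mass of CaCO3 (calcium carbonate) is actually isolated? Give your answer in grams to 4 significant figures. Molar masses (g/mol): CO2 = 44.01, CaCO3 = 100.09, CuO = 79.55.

389.7 g

Pure CuO = 615.1 × 0.9616 = 591.48 g.
n(CuO) = 591.48 / 79.55 = 7.4353 mol.
Step 1 (CuO:CO2 = 1:1): theoretical n(CO2) = 7.4353 mol; at 84.87% yield, n(CO2) = 6.3104 mol.
Step 2 (CO2:CaCO3 = 1:1): theoretical n(CaCO3) = 6.3104 mol, so theoretical mass = 6.3104 × 100.09 = 631.60 g.
At 61.70% yield, actual mass of CaCO3 = 631.60 × 0.6170 = 389.70 g.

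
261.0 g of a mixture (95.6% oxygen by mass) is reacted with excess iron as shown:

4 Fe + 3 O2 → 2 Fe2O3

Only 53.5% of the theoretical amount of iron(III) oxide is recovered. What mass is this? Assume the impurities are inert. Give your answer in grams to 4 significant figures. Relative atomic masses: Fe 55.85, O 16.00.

Pure O2 available = 261.0 g × 0.956 = 249.52 g.
M(O2) = 2(16.00) = 32.00 g/mol.
M(Fe2O3) = 2(55.85) + 3(16.00) = 159.70 g/mol.
n(O2) = 249.52 g / 32.00 g/mol = 7.7974 mol.
From the equation the O2:Fe2O3 mole ratio is 3:2, so n(Fe2O3) = 7.7974 × 2/3 = 5.1982 mol.
Mass of Fe2O3 = 5.1982 mol × 159.70 g/mol = 830.16 g.
Actual mass collected = 830.16 g × 0.535 = 444.14 g.

444.1 g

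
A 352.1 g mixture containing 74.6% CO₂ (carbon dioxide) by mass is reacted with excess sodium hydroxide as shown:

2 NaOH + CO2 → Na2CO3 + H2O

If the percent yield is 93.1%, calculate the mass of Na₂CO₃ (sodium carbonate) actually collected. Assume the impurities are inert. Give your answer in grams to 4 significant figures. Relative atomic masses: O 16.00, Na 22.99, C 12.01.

Pure CO2 available = 352.1 g × 0.746 = 262.67 g.
M(CO2) = 12.01 + 2(16.00) = 44.01 g/mol.
M(Na2CO3) = 2(22.99) + 12.01 + 3(16.00) = 105.99 g/mol.
n(CO2) = 262.67 g / 44.01 g/mol = 5.9683 mol.
From the equation the CO2:Na2CO3 mole ratio is 1:1, so n(Na2CO3) = 5.9683 × 1/1 = 5.9683 mol.
Mass of Na2CO3 = 5.9683 mol × 105.99 g/mol = 632.58 g.
Actual mass collected = 632.58 g × 0.931 = 588.94 g.

588.9 g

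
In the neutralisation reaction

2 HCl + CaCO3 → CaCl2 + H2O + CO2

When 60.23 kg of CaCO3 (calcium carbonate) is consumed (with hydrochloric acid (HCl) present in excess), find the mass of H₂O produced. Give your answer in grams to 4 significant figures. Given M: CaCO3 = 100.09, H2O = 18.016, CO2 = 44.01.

10840 g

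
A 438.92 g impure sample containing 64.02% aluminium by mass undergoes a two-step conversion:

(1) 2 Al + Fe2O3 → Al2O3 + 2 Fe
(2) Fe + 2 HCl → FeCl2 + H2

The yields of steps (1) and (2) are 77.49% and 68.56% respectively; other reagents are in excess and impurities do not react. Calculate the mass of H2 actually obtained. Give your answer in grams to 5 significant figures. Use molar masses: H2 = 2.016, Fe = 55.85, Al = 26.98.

Pure Al = 438.92 × 0.6402 = 280.997 g.
n(Al) = 280.997 / 26.98 = 10.4150 mol.
Step 1 (Al:Fe = 2:2): theoretical n(Fe) = 10.4150 mol; at 77.49% yield, n(Fe) = 8.07058 mol.
Step 2 (Fe:H2 = 1:1): theoretical n(H2) = 8.07058 mol, so theoretical mass = 8.07058 × 2.016 = 16.2703 g.
At 68.56% yield, actual mass of H2 = 16.2703 × 0.6856 = 11.1549 g.

11.155 g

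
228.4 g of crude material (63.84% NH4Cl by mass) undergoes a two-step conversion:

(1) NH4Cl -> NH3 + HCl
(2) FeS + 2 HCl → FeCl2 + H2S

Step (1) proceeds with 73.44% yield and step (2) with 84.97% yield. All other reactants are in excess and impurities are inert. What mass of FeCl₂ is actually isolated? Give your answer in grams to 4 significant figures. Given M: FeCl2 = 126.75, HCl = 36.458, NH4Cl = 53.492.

107.8 g

Pure NH4Cl = 228.4 × 0.6384 = 145.81 g.
n(NH4Cl) = 145.81 / 53.492 = 2.7258 mol.
Step 1 (NH4Cl:HCl = 1:1): theoretical n(HCl) = 2.7258 mol; at 73.44% yield, n(HCl) = 2.0019 mol.
Step 2 (HCl:FeCl2 = 2:1): theoretical n(FeCl2) = 1.0009 mol, so theoretical mass = 1.0009 × 126.75 = 126.87 g.
At 84.97% yield, actual mass of FeCl2 = 126.87 × 0.8497 = 107.80 g.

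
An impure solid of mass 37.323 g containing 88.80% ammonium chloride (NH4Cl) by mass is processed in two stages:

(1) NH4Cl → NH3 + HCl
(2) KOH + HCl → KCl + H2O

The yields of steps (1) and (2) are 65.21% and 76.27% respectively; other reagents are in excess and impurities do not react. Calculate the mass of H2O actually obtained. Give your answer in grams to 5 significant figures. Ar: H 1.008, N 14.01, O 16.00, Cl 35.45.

Pure NH4Cl = 37.323 × 0.8880 = 33.1428 g.
M(NH4Cl) = 14.01 + 4(1.008) + 35.45 = 53.492 g/mol.
M(H2O) = 2(1.008) + 16.00 = 18.016 g/mol.
n(NH4Cl) = 33.1428 / 53.492 = 0.619585 mol.
Step 1 (NH4Cl:HCl = 1:1): theoretical n(HCl) = 0.619585 mol; at 65.21% yield, n(HCl) = 0.404031 mol.
Step 2 (HCl:H2O = 1:1): theoretical n(H2O) = 0.404031 mol, so theoretical mass = 0.404031 × 18.016 = 7.27903 g.
At 76.27% yield, actual mass of H2O = 7.27903 × 0.7627 = 5.55171 g.

5.5517 g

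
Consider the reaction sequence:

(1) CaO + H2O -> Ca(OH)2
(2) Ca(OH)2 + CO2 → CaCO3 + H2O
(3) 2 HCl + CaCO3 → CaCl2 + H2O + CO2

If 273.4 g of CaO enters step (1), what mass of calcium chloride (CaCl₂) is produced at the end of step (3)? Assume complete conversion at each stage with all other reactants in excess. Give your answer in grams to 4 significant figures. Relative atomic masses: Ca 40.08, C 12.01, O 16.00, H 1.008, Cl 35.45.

541.0 g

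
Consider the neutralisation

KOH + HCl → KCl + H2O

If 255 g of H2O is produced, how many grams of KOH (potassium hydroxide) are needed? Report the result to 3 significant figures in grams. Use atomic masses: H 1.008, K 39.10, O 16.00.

794 g

M(H2O) = 2(1.008) + 16.00 = 18.016 g/mol.
M(KOH) = 39.10 + 16.00 + 1.008 = 56.108 g/mol.
n(H2O) = 255.0 g / 18.016 g/mol = 14.15 mol.
From the equation the H2O:KOH mole ratio is 1:1, so n(KOH) = 14.15 × 1/1 = 14.15 mol.
Mass of KOH = 14.15 mol × 56.108 g/mol = 794.2 g.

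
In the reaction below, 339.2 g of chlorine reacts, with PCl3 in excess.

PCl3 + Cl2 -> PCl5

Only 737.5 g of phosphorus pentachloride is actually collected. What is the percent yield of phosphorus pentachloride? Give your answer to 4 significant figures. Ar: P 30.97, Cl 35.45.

M(Cl2) = 2(35.45) = 70.90 g/mol.
M(PCl5) = 30.97 + 5(35.45) = 208.22 g/mol.
n(Cl2) = 339.20 g / 70.90 g/mol = 4.7842 mol.
From the equation the Cl2:PCl5 mole ratio is 1:1, so n(PCl5) = 4.7842 × 1/1 = 4.7842 mol.
Mass of PCl5 = 4.7842 mol × 208.22 g/mol = 996.17 g.
This is the theoretical yield. Percent yield = 737.5 g / 996.17 g × 100% = 74.034%.

74.03 %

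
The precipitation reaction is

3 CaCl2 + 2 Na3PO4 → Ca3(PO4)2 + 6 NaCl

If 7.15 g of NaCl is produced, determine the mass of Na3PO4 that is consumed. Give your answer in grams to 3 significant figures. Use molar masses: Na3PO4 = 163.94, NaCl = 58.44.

n(NaCl) = 7.150 g / 58.44 g/mol = 0.1223 mol.
From the equation the NaCl:Na3PO4 mole ratio is 6:2, so n(Na3PO4) = 0.1223 × 2/6 = 0.04078 mol.
Mass of Na3PO4 = 0.04078 mol × 163.94 g/mol = 6.686 g.

6.69 g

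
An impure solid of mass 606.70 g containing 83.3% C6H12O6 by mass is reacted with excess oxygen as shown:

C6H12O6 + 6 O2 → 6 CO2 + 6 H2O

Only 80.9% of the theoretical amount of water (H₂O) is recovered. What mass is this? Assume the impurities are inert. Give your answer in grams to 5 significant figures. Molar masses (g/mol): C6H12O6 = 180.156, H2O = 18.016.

245.32 g

Pure C6H12O6 available = 606.70 g × 0.833 = 505.381 g.
n(C6H12O6) = 505.381 g / 180.156 g/mol = 2.80524 mol.
From the equation the C6H12O6:H2O mole ratio is 1:6, so n(H2O) = 2.80524 × 6/1 = 16.8314 mol.
Mass of H2O = 16.8314 mol × 18.016 g/mol = 303.235 g.
Actual mass collected = 303.235 g × 0.809 = 245.317 g.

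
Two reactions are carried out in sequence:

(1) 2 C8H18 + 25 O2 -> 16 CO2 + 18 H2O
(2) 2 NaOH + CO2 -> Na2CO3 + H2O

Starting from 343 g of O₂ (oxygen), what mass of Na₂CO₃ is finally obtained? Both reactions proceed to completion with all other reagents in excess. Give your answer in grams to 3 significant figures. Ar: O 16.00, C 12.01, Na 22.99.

727 g

M(O2) = 2(16.00) = 32.00 g/mol.
M(Na2CO3) = 2(22.99) + 12.01 + 3(16.00) = 105.99 g/mol.
n(O2) = 343.0 / 32.00 = 10.72 mol.
Step 1 gives a 25:16 ratio of O2 to CO2, so n(CO2) = 6.860 mol.
In step 2 the CO2:Na2CO3 ratio is 1:1, so n(Na2CO3) = 6.860 mol.
Mass of Na2CO3 = 6.860 × 105.99 = 727.1 g.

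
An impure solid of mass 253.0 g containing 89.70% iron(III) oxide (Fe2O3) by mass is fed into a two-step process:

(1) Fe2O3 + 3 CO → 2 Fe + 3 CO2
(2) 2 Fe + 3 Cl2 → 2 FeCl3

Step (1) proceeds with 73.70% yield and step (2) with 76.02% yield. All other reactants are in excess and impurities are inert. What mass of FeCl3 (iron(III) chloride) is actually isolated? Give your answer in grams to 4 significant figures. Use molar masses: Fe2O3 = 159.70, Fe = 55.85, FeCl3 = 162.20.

Pure Fe2O3 = 253.0 × 0.8970 = 226.94 g.
n(Fe2O3) = 226.94 / 159.70 = 1.4210 mol.
Step 1 (Fe2O3:Fe = 1:2): theoretical n(Fe) = 2.8421 mol; at 73.70% yield, n(Fe) = 2.0946 mol.
Step 2 (Fe:FeCl3 = 2:2): theoretical n(FeCl3) = 2.0946 mol, so theoretical mass = 2.0946 × 162.20 = 339.75 g.
At 76.02% yield, actual mass of FeCl3 = 339.75 × 0.7602 = 258.28 g.

258.3 g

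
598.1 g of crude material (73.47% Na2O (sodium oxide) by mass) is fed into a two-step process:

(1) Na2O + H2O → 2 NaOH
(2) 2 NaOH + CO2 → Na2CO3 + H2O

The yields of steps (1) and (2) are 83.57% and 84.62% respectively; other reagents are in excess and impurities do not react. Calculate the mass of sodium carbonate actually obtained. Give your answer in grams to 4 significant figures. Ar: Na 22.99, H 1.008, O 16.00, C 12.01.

531.4 g

Pure Na2O = 598.1 × 0.7347 = 439.42 g.
M(Na2O) = 2(22.99) + 16.00 = 61.98 g/mol.
M(Na2CO3) = 2(22.99) + 12.01 + 3(16.00) = 105.99 g/mol.
n(Na2O) = 439.42 / 61.98 = 7.0898 mol.
Step 1 (Na2O:NaOH = 1:2): theoretical n(NaOH) = 14.180 mol; at 83.57% yield, n(NaOH) = 11.850 mol.
Step 2 (NaOH:Na2CO3 = 2:1): theoretical n(Na2CO3) = 5.9249 mol, so theoretical mass = 5.9249 × 105.99 = 627.98 g.
At 84.62% yield, actual mass of Na2CO3 = 627.98 × 0.8462 = 531.40 g.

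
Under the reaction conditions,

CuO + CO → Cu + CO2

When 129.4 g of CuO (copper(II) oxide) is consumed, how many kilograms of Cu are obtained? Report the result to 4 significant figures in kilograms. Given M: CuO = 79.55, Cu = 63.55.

n(CuO) = 129.40 g / 79.55 g/mol = 1.6266 mol.
From the equation the CuO:Cu mole ratio is 1:1, so n(Cu) = 1.6266 × 1/1 = 1.6266 mol.
Mass of Cu = 1.6266 mol × 63.55 g/mol = 103.37 g.
Converting to kg: 103.37 g = 0.1034 kg.

0.1034 kg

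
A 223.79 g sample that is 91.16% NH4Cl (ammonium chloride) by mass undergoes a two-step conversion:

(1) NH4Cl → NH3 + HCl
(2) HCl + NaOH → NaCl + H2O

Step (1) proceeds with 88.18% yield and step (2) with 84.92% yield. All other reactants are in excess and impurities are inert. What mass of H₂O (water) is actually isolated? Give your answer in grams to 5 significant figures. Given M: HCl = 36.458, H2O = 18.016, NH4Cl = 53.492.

Pure NH4Cl = 223.79 × 0.9116 = 204.007 g.
n(NH4Cl) = 204.007 / 53.492 = 3.81378 mol.
Step 1 (NH4Cl:HCl = 1:1): theoretical n(HCl) = 3.81378 mol; at 88.18% yield, n(HCl) = 3.36300 mol.
Step 2 (HCl:H2O = 1:1): theoretical n(H2O) = 3.36300 mol, so theoretical mass = 3.36300 × 18.016 = 60.5877 g.
At 84.92% yield, actual mass of H2O = 60.5877 × 0.8492 = 51.4511 g.

51.451 g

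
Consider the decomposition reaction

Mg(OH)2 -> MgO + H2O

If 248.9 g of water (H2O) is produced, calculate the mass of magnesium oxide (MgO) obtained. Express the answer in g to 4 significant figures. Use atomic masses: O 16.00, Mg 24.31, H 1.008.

M(H2O) = 2(1.008) + 16.00 = 18.016 g/mol.
M(MgO) = 24.31 + 16.00 = 40.31 g/mol.
n(H2O) = 248.90 g / 18.016 g/mol = 13.815 mol.
From the equation the H2O:MgO mole ratio is 1:1, so n(MgO) = 13.815 × 1/1 = 13.815 mol.
Mass of MgO = 13.815 mol × 40.31 g/mol = 556.90 g.

556.9 g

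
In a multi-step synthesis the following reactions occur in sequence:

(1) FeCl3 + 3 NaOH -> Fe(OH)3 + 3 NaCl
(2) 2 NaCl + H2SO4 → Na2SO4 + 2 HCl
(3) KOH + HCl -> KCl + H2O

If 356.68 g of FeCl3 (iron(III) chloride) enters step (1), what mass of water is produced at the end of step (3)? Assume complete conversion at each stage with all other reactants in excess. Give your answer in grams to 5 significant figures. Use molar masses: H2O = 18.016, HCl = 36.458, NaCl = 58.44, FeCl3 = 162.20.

n(FeCl3) = 356.68 / 162.20 = 2.19901 mol.
Reaction (1): FeCl3→NaCl ratio 1:3 ⇒ n(NaCl) = 6.59704 mol.
Reaction (2): NaCl→HCl ratio 2:2 ⇒ n(HCl) = 6.59704 mol.
Reaction (3): HCl→H2O ratio 1:1 ⇒ n(H2O) = 6.59704 mol.
Mass of H2O = 6.59704 × 18.016 = 118.852 g.

118.85 g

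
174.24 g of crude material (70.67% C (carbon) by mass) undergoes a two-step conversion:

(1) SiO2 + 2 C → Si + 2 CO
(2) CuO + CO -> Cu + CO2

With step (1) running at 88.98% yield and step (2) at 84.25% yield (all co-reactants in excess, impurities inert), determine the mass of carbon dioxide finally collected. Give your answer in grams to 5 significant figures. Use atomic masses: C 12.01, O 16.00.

Pure C = 174.24 × 0.7067 = 123.135 g.
M(C) = 12.01 g/mol.
M(CO2) = 12.01 + 2(16.00) = 44.01 g/mol.
n(C) = 123.135 / 12.01 = 10.2527 mol.
Step 1 (C:CO = 2:2): theoretical n(CO) = 10.2527 mol; at 88.98% yield, n(CO) = 9.12289 mol.
Step 2 (CO:CO2 = 1:1): theoretical n(CO2) = 9.12289 mol, so theoretical mass = 9.12289 × 44.01 = 401.498 g.
At 84.25% yield, actual mass of CO2 = 401.498 × 0.8425 = 338.262 g.

338.26 g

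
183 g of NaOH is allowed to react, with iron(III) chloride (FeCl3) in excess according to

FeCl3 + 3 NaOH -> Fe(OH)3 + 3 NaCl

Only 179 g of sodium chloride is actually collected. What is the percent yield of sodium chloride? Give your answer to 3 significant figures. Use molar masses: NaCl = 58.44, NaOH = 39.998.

66.9 %

n(NaOH) = 183.0 g / 39.998 g/mol = 4.575 mol.
From the equation the NaOH:NaCl mole ratio is 3:3, so n(NaCl) = 4.575 × 3/3 = 4.575 mol.
Mass of NaCl = 4.575 mol × 58.44 g/mol = 267.4 g.
This is the theoretical yield. Percent yield = 179 g / 267.4 g × 100% = 66.95%.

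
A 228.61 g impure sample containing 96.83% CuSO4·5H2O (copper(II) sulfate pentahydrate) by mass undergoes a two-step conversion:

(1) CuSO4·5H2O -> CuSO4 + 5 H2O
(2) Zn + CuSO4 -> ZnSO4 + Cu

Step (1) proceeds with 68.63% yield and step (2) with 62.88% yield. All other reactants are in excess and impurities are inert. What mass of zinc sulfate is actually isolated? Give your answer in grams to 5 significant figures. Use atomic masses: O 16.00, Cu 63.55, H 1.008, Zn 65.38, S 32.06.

61.765 g

Pure CuSO4·5H2O = 228.61 × 0.9683 = 221.363 g.
M(CuSO4·5H2O) = 63.55 + 32.06 + 9(16.00) + 10(1.008) = 249.69 g/mol.
M(ZnSO4) = 65.38 + 32.06 + 4(16.00) = 161.44 g/mol.
n(CuSO4·5H2O) = 221.363 / 249.69 = 0.886552 mol.
Step 1 (CuSO4·5H2O:CuSO4 = 1:1): theoretical n(CuSO4) = 0.886552 mol; at 68.63% yield, n(CuSO4) = 0.608440 mol.
Step 2 (CuSO4:ZnSO4 = 1:1): theoretical n(ZnSO4) = 0.608440 mol, so theoretical mass = 0.608440 × 161.44 = 98.2266 g.
At 62.88% yield, actual mass of ZnSO4 = 98.2266 × 0.6288 = 61.7649 g.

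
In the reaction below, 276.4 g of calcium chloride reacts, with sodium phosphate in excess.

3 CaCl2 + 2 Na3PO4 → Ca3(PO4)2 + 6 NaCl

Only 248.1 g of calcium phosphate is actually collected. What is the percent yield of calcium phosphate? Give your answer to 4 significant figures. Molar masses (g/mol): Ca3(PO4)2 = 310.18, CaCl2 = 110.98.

n(CaCl2) = 276.40 g / 110.98 g/mol = 2.4905 mol.
From the equation the CaCl2:Ca3(PO4)2 mole ratio is 3:1, so n(Ca3(PO4)2) = 2.4905 × 1/3 = 0.83018 mol.
Mass of Ca3(PO4)2 = 0.83018 mol × 310.18 g/mol = 257.51 g.
This is the theoretical yield. Percent yield = 248.1 g / 257.51 g × 100% = 96.348%.

96.35 %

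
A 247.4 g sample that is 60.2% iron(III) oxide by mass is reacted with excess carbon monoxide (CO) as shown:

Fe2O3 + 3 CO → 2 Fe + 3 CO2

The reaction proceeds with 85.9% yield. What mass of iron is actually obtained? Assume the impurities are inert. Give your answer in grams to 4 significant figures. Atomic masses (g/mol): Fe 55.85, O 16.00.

Pure Fe2O3 available = 247.4 g × 0.602 = 148.93 g.
M(Fe2O3) = 2(55.85) + 3(16.00) = 159.70 g/mol.
M(Fe) = 55.85 g/mol.
n(Fe2O3) = 148.93 g / 159.70 g/mol = 0.93259 mol.
From the equation the Fe2O3:Fe mole ratio is 1:2, so n(Fe) = 0.93259 × 2/1 = 1.8652 mol.
Mass of Fe = 1.8652 mol × 55.85 g/mol = 104.17 g.
Actual mass collected = 104.17 g × 0.859 = 89.482 g.

89.48 g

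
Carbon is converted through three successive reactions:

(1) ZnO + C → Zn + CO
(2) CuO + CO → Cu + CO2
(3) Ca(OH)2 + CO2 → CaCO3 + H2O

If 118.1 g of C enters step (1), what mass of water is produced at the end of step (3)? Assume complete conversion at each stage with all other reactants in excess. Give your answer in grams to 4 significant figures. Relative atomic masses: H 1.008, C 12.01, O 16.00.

M(C) = 12.01 g/mol.
M(H2O) = 2(1.008) + 16.00 = 18.016 g/mol.
n(C) = 118.1 / 12.01 = 9.8335 mol.
Reaction (1): C→CO ratio 1:1 ⇒ n(CO) = 9.8335 mol.
Reaction (2): CO→CO2 ratio 1:1 ⇒ n(CO2) = 9.8335 mol.
Reaction (3): CO2→H2O ratio 1:1 ⇒ n(H2O) = 9.8335 mol.
Mass of H2O = 9.8335 × 18.016 = 177.16 g.

177.2 g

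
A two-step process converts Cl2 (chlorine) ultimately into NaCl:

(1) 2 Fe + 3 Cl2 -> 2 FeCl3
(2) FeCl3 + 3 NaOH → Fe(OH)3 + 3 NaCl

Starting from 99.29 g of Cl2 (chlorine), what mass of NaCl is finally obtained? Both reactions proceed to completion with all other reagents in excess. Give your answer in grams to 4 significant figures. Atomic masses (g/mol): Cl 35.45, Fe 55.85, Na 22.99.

M(Cl2) = 2(35.45) = 70.90 g/mol.
M(NaCl) = 22.99 + 35.45 = 58.44 g/mol.
n(Cl2) = 99.290 / 70.90 = 1.4004 mol.
Step 1 gives a 3:2 ratio of Cl2 to FeCl3, so n(FeCl3) = 0.93362 mol.
In step 2 the FeCl3:NaCl ratio is 1:3, so n(NaCl) = 2.8008 mol.
Mass of NaCl = 2.8008 × 58.44 = 163.68 g.

163.7 g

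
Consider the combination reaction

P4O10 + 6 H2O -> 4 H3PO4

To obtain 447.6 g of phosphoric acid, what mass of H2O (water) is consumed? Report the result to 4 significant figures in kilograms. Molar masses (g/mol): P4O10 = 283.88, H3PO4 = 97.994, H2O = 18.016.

0.1234 kg

n(H3PO4) = 447.60 g / 97.994 g/mol = 4.5676 mol.
From the equation the H3PO4:H2O mole ratio is 4:6, so n(H2O) = 4.5676 × 6/4 = 6.8514 mol.
Mass of H2O = 6.8514 mol × 18.016 g/mol = 123.44 g.
Converting to kg: 123.44 g = 0.1234 kg.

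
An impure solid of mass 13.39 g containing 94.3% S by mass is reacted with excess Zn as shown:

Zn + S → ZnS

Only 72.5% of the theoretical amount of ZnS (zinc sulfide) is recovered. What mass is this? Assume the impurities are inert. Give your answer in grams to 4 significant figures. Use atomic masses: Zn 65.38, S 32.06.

Pure S available = 13.39 g × 0.943 = 12.627 g.
M(S) = 32.06 g/mol.
M(ZnS) = 65.38 + 32.06 = 97.44 g/mol.
n(S) = 12.627 g / 32.06 g/mol = 0.39385 mol.
From the equation the S:ZnS mole ratio is 1:1, so n(ZnS) = 0.39385 × 1/1 = 0.39385 mol.
Mass of ZnS = 0.39385 mol × 97.44 g/mol = 38.377 g.
Actual mass collected = 38.377 g × 0.725 = 27.823 g.

27.82 g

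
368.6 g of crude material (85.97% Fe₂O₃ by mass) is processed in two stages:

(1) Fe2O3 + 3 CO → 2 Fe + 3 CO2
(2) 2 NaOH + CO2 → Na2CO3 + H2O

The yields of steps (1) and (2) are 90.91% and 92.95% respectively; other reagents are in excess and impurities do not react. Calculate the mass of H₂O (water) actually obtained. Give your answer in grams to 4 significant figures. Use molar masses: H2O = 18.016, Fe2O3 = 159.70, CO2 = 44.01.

90.62 g

Pure Fe2O3 = 368.6 × 0.8597 = 316.89 g.
n(Fe2O3) = 316.89 / 159.70 = 1.9843 mol.
Step 1 (Fe2O3:CO2 = 1:3): theoretical n(CO2) = 5.9528 mol; at 90.91% yield, n(CO2) = 5.4117 mol.
Step 2 (CO2:H2O = 1:1): theoretical n(H2O) = 5.4117 mol, so theoretical mass = 5.4117 × 18.016 = 97.496 g.
At 92.95% yield, actual mass of H2O = 97.496 × 0.9295 = 90.623 g.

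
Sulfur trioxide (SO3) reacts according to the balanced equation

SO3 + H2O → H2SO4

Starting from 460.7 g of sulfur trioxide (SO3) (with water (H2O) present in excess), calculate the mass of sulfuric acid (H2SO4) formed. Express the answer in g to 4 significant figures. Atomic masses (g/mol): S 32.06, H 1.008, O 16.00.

M(SO3) = 32.06 + 3(16.00) = 80.06 g/mol.
M(H2SO4) = 2(1.008) + 32.06 + 4(16.00) = 98.076 g/mol.
n(SO3) = 460.70 g / 80.06 g/mol = 5.7544 mol.
From the equation the SO3:H2SO4 mole ratio is 1:1, so n(H2SO4) = 5.7544 × 1/1 = 5.7544 mol.
Mass of H2SO4 = 5.7544 mol × 98.076 g/mol = 564.37 g.

564.4 g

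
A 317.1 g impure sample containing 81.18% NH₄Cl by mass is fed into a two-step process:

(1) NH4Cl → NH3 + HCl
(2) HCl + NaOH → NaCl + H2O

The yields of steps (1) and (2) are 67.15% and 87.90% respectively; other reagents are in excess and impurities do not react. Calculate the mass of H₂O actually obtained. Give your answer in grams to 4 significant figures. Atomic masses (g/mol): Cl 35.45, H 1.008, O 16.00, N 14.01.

Pure NH4Cl = 317.1 × 0.8118 = 257.42 g.
M(NH4Cl) = 14.01 + 4(1.008) + 35.45 = 53.492 g/mol.
M(H2O) = 2(1.008) + 16.00 = 18.016 g/mol.
n(NH4Cl) = 257.42 / 53.492 = 4.8123 mol.
Step 1 (NH4Cl:HCl = 1:1): theoretical n(HCl) = 4.8123 mol; at 67.15% yield, n(HCl) = 3.2315 mol.
Step 2 (HCl:H2O = 1:1): theoretical n(H2O) = 3.2315 mol, so theoretical mass = 3.2315 × 18.016 = 58.218 g.
At 87.90% yield, actual mass of H2O = 58.218 × 0.8790 = 51.174 g.

51.17 g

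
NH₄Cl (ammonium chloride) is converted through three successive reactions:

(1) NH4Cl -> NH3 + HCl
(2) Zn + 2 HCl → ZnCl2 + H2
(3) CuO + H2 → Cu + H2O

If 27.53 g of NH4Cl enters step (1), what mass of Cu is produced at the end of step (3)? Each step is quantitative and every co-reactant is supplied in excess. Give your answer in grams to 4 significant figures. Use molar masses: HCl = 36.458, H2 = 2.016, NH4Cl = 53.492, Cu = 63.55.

n(NH4Cl) = 27.53 / 53.492 = 0.51466 mol.
Reaction (1): NH4Cl→HCl ratio 1:1 ⇒ n(HCl) = 0.51466 mol.
Reaction (2): HCl→H2 ratio 2:1 ⇒ n(H2) = 0.25733 mol.
Reaction (3): H2→Cu ratio 1:1 ⇒ n(Cu) = 0.25733 mol.
Mass of Cu = 0.25733 × 63.55 = 16.353 g.

16.35 g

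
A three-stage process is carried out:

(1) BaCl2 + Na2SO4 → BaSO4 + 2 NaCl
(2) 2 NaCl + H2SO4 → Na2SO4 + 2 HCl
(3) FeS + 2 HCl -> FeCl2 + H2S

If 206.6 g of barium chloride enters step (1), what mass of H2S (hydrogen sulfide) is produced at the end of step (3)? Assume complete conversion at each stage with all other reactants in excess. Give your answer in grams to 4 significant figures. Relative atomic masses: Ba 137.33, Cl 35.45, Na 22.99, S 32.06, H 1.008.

33.81 g

M(BaCl2) = 137.33 + 2(35.45) = 208.23 g/mol.
M(H2S) = 2(1.008) + 32.06 = 34.076 g/mol.
n(BaCl2) = 206.6 / 208.23 = 0.99217 mol.
Reaction (1): BaCl2→NaCl ratio 1:2 ⇒ n(NaCl) = 1.9843 mol.
Reaction (2): NaCl→HCl ratio 2:2 ⇒ n(HCl) = 1.9843 mol.
Reaction (3): HCl→H2S ratio 2:1 ⇒ n(H2S) = 0.99217 mol.
Mass of H2S = 0.99217 × 34.076 = 33.809 g.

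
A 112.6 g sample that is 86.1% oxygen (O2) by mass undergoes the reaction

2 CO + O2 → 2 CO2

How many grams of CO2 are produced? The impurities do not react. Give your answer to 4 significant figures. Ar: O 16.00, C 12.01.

266.7 g

Mass of pure O2 = 112.6 g × 0.861 = 96.949 g.
M(O2) = 2(16.00) = 32.00 g/mol.
M(CO2) = 12.01 + 2(16.00) = 44.01 g/mol.
n(O2) = 96.949 g / 32.00 g/mol = 3.0296 mol.
From the equation the O2:CO2 mole ratio is 1:2, so n(CO2) = 3.0296 × 2/1 = 6.0593 mol.
Mass of CO2 = 6.0593 mol × 44.01 g/mol = 266.67 g.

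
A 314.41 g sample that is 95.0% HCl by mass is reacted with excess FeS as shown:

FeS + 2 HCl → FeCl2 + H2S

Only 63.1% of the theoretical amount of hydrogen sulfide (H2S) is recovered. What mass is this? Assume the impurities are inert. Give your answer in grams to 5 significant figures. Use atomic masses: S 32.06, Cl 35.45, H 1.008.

Pure HCl available = 314.41 g × 0.950 = 298.690 g.
M(HCl) = 1.008 + 35.45 = 36.458 g/mol.
M(H2S) = 2(1.008) + 32.06 = 34.076 g/mol.
n(HCl) = 298.690 g / 36.458 g/mol = 8.19270 mol.
From the equation the HCl:H2S mole ratio is 2:1, so n(H2S) = 8.19270 × 1/2 = 4.09635 mol.
Mass of H2S = 4.09635 mol × 34.076 g/mol = 139.587 g.
Actual mass collected = 139.587 g × 0.631 = 88.0796 g.

88.080 g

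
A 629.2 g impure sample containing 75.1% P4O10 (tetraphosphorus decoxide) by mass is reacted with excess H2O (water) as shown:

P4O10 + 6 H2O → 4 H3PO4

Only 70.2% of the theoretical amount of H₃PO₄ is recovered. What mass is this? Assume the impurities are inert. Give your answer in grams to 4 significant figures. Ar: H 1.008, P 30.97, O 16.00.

458.0 g

Pure P4O10 available = 629.2 g × 0.751 = 472.53 g.
M(P4O10) = 4(30.97) + 10(16.00) = 283.88 g/mol.
M(H3PO4) = 3(1.008) + 30.97 + 4(16.00) = 97.994 g/mol.
n(P4O10) = 472.53 g / 283.88 g/mol = 1.6645 mol.
From the equation the P4O10:H3PO4 mole ratio is 1:4, so n(H3PO4) = 1.6645 × 4/1 = 6.6582 mol.
Mass of H3PO4 = 6.6582 mol × 97.994 g/mol = 652.46 g.
Actual mass collected = 652.46 g × 0.702 = 458.03 g.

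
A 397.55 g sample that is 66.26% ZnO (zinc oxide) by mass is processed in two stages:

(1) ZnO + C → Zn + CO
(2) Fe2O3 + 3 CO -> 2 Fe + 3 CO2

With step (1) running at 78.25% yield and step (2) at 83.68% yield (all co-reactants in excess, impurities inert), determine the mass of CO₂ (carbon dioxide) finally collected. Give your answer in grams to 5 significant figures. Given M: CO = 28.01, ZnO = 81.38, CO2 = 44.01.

Pure ZnO = 397.55 × 0.6626 = 263.417 g.
n(ZnO) = 263.417 / 81.38 = 3.23687 mol.
Step 1 (ZnO:CO = 1:1): theoretical n(CO) = 3.23687 mol; at 78.25% yield, n(CO) = 2.53285 mol.
Step 2 (CO:CO2 = 3:3): theoretical n(CO2) = 2.53285 mol, so theoretical mass = 2.53285 × 44.01 = 111.471 g.
At 83.68% yield, actual mass of CO2 = 111.471 × 0.8368 = 93.2788 g.

93.279 g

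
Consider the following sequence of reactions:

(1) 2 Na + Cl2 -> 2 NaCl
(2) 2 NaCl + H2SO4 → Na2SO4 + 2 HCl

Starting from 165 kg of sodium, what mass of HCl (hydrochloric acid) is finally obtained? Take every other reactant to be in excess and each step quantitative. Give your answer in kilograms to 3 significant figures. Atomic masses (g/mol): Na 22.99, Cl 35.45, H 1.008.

M(Na) = 22.99 g/mol.
M(HCl) = 1.008 + 35.45 = 36.458 g/mol.
165 kg = 165000 g.
n(Na) = 165000 / 22.99 = 7177 mol.
Step 1 gives a 2:2 ratio of Na to NaCl, so n(NaCl) = 7177 mol.
In step 2 the NaCl:HCl ratio is 2:2, so n(HCl) = 7177 mol.
Mass of HCl = 7177 × 36.458 = 261700 g = 262 kg.

262 kg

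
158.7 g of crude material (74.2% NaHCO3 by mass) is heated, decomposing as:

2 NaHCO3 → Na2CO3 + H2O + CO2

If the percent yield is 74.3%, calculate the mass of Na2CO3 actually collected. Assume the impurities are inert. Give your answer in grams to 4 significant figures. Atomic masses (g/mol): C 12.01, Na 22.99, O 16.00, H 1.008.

55.19 g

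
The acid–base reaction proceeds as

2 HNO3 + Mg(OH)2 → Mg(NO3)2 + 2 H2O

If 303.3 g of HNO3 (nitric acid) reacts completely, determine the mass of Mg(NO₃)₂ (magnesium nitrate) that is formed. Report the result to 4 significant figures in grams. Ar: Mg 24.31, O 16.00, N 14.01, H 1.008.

M(HNO3) = 1.008 + 14.01 + 3(16.00) = 63.018 g/mol.
M(Mg(NO3)2) = 24.31 + 2(14.01) + 6(16.00) = 148.33 g/mol.
n(HNO3) = 303.30 g / 63.018 g/mol = 4.8129 mol.
From the equation the HNO3:Mg(NO3)2 mole ratio is 2:1, so n(Mg(NO3)2) = 4.8129 × 1/2 = 2.4065 mol.
Mass of Mg(NO3)2 = 2.4065 mol × 148.33 g/mol = 356.95 g.

356.9 g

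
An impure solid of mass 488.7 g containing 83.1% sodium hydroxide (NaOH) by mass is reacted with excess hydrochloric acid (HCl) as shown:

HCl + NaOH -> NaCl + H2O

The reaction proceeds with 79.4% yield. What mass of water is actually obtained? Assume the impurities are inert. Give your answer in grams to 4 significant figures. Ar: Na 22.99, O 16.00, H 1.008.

145.2 g

Pure NaOH available = 488.7 g × 0.831 = 406.11 g.
M(NaOH) = 22.99 + 16.00 + 1.008 = 39.998 g/mol.
M(H2O) = 2(1.008) + 16.00 = 18.016 g/mol.
n(NaOH) = 406.11 g / 39.998 g/mol = 10.153 mol.
From the equation the NaOH:H2O mole ratio is 1:1, so n(H2O) = 10.153 × 1/1 = 10.153 mol.
Mass of H2O = 10.153 mol × 18.016 g/mol = 182.92 g.
Actual mass collected = 182.92 g × 0.794 = 145.24 g.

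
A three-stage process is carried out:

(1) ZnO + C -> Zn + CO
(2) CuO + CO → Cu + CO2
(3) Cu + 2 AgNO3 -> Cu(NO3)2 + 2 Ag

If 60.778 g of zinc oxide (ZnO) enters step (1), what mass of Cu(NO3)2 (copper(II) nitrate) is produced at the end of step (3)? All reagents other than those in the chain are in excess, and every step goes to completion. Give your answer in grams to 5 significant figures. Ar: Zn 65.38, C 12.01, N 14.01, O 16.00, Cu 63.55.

M(ZnO) = 65.38 + 16.00 = 81.38 g/mol.
M(Cu(NO3)2) = 63.55 + 2(14.01) + 6(16.00) = 187.57 g/mol.
n(ZnO) = 60.778 / 81.38 = 0.746842 mol.
Reaction (1): ZnO→CO ratio 1:1 ⇒ n(CO) = 0.746842 mol.
Reaction (2): CO→Cu ratio 1:1 ⇒ n(Cu) = 0.746842 mol.
Reaction (3): Cu→Cu(NO3)2 ratio 1:1 ⇒ n(Cu(NO3)2) = 0.746842 mol.
Mass of Cu(NO3)2 = 0.746842 × 187.57 = 140.085 g.

140.09 g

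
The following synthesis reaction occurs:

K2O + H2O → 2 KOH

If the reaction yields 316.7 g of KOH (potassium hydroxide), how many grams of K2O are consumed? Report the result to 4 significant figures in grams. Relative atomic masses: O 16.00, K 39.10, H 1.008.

265.9 g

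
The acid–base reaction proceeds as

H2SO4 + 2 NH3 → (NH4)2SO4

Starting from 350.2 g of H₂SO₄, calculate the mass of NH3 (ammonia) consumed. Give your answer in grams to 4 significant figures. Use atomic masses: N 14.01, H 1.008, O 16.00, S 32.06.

M(H2SO4) = 2(1.008) + 32.06 + 4(16.00) = 98.076 g/mol.
M(NH3) = 14.01 + 3(1.008) = 17.034 g/mol.
n(H2SO4) = 350.20 g / 98.076 g/mol = 3.5707 mol.
From the equation the H2SO4:NH3 mole ratio is 1:2, so n(NH3) = 3.5707 × 2/1 = 7.1414 mol.
Mass of NH3 = 7.1414 mol × 17.034 g/mol = 121.65 g.

121.6 g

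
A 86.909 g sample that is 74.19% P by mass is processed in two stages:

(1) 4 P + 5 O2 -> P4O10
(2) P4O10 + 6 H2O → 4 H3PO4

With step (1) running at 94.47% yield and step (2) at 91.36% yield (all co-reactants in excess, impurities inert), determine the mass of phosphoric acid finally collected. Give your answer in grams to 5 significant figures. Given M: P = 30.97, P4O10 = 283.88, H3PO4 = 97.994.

176.08 g

Pure P = 86.909 × 0.7419 = 64.4778 g.
n(P) = 64.4778 / 30.97 = 2.08194 mol.
Step 1 (P:P4O10 = 4:1): theoretical n(P4O10) = 0.520486 mol; at 94.47% yield, n(P4O10) = 0.491703 mol.
Step 2 (P4O10:H3PO4 = 1:4): theoretical n(H3PO4) = 1.96681 mol, so theoretical mass = 1.96681 × 97.994 = 192.736 g.
At 91.36% yield, actual mass of H3PO4 = 192.736 × 0.9136 = 176.083 g.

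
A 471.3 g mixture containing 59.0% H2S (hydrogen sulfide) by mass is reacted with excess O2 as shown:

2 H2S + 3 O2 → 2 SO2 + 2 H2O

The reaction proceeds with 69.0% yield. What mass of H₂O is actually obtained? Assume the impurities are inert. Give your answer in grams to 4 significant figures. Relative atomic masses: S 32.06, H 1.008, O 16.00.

101.4 g

Pure H2S available = 471.3 g × 0.590 = 278.07 g.
M(H2S) = 2(1.008) + 32.06 = 34.076 g/mol.
M(H2O) = 2(1.008) + 16.00 = 18.016 g/mol.
n(H2S) = 278.07 g / 34.076 g/mol = 8.1602 mol.
From the equation the H2S:H2O mole ratio is 2:2, so n(H2O) = 8.1602 × 2/2 = 8.1602 mol.
Mass of H2O = 8.1602 mol × 18.016 g/mol = 147.01 g.
Actual mass collected = 147.01 g × 0.690 = 101.44 g.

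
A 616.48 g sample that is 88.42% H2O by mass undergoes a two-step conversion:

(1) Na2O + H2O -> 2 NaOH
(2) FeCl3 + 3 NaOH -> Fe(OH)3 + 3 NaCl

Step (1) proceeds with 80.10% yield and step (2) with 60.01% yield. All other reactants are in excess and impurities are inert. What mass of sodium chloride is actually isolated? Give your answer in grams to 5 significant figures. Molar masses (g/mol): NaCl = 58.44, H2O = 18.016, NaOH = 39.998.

1699.8 g

Pure H2O = 616.48 × 0.8842 = 545.092 g.
n(H2O) = 545.092 / 18.016 = 30.2560 mol.
Step 1 (H2O:NaOH = 1:2): theoretical n(NaOH) = 60.5119 mol; at 80.10% yield, n(NaOH) = 48.4701 mol.
Step 2 (NaOH:NaCl = 3:3): theoretical n(NaCl) = 48.4701 mol, so theoretical mass = 48.4701 × 58.44 = 2832.59 g.
At 60.01% yield, actual mass of NaCl = 2832.59 × 0.6001 = 1699.84 g.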